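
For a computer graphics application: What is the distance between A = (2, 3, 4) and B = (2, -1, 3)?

d = √[(x₂-x₁)² + (y₂-y₁)² + (z₂-z₁)²]
  = √[0² + (-4)² + (-1)²]
  = √[0 + 16 + 1]
  = √17
  ≈ 4.123

4.123


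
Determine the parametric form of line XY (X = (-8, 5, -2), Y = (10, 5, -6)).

Direction vector d = Y - X = (10 + 8, 5 - 5, -6 + 2) = (18, 0, -4)
Parametric form r = X + t·d:
x = -8 + 18t, y = 5, z = -2 - 4t

x = -8 + 18t, y = 5, z = -2 - 4t


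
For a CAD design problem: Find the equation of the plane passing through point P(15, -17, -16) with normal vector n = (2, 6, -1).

The plane through P with normal n = (a, b, c) satisfies n·(r - P) = 0,
i.e. ax + by + cz = a·x₀ + b·y₀ + c·z₀.
d = 2·15 + 6·(-17) + (-1)·(-16)
  = 30 - 102 + 16
  = -56
Equation: 2x + 6y - z = -56

2x + 6y - z = -56


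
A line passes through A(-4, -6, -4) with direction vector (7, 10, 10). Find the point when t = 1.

P(t) = A + t·d
  = (-4 + 7·1, -6 + 10·1, -4 + 10·1)
  = (-4 + 7, -6 + 10, -4 + 10)
  = (3, 4, 6)

(3, 4, 6)


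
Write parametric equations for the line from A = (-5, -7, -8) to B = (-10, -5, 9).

Direction vector d = B - A = (-10 + 5, -5 + 7, 9 + 8) = (-5, 2, 17)
Parametric form r = A + t·d:
x = -5 - 5t, y = -7 + 2t, z = -8 + 17t

x = -5 - 5t, y = -7 + 2t, z = -8 + 17t


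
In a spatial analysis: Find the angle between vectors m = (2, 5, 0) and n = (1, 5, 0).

m·n = 2·1 + 5·5 + 0·0 = 2 + 25 + 0 = 27
|m| = √(2² + 5² + 0²) = √29 ≈ 5.385
|n| = √(1² + 5² + 0²) = √26 ≈ 5.099
cos θ = (m·n)/(|m||n|) = 27/(5.385·5.099) ≈ 0.9833
θ = arccos(0.9833) ≈ 10.49°

10.49°


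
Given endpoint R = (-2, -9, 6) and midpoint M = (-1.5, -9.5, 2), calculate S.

S = 2M - R
  = (2·(-1.5) - (-2), 2·(-9.5) - (-9), 2·2 - 6)
  = (-3 + 2, -19 + 9, 4 - 6)
  = (-1, -10, -2)

(-1, -10, -2)


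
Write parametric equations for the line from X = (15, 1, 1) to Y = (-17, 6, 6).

Direction vector d = Y - X = (-17 - 15, 6 - 1, 6 - 1) = (-32, 5, 5)
Parametric form r = X + t·d:
x = 15 - 32t, y = 1 + 5t, z = 1 + 5t

x = 15 - 32t, y = 1 + 5t, z = 1 + 5t


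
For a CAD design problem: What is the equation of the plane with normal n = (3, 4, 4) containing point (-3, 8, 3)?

The plane through P with normal n = (a, b, c) satisfies n·(r - P) = 0,
i.e. ax + by + cz = a·x₀ + b·y₀ + c·z₀.
d = 3·(-3) + 4·8 + 4·3
  = -9 + 32 + 12
  = 35
Equation: 3x + 4y + 4z = 35

3x + 4y + 4z = 35


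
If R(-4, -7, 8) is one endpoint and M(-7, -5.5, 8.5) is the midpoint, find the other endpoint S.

S = 2M - R
  = (2·(-7) - (-4), 2·(-5.5) - (-7), 2·8.5 - 8)
  = (-14 + 4, -11 + 7, 17 - 8)
  = (-10, -4, 9)

(-10, -4, 9)


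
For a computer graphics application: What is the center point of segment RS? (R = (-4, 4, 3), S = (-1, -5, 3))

M = ((x₁+x₂)/2, (y₁+y₂)/2, (z₁+z₂)/2)
  = ((-4 - 1)/2, (4 - 5)/2, (3 + 3)/2)
  = (-5/2, -1/2, 6/2)
  = (-2.5, -0.5, 3)

(-2.5, -0.5, 3)


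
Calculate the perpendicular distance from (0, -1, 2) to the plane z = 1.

distance = |a·x₀ + b·y₀ + c·z₀ - d| / √(a² + b² + c²)
  = |0·0 + 0·(-1) + 1·2 - 1| / √(0² + 0² + 1²)
  = |0 + 0 + 2 - 1| / √(0 + 0 + 1)
  = |1| / √1
  = 1 / 1
  ≈ 1

1


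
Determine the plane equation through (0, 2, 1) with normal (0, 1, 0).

The plane through P with normal n = (a, b, c) satisfies n·(r - P) = 0,
i.e. ax + by + cz = a·x₀ + b·y₀ + c·z₀.
d = 0·0 + 1·2 + 0·1
  = 0 + 2 + 0
  = 2
Equation: y = 2

y = 2


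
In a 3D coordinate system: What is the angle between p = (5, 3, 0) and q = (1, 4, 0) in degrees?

p·q = 5·1 + 3·4 + 0·0 = 5 + 12 + 0 = 17
|p| = √(5² + 3² + 0²) = √34 ≈ 5.831
|q| = √(1² + 4² + 0²) = √17 ≈ 4.123
cos θ = (p·q)/(|p||q|) = 17/(5.831·4.123) ≈ 0.7071
θ = arccos(0.7071) ≈ 45°

45°


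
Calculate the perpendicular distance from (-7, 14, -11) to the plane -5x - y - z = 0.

distance = |a·x₀ + b·y₀ + c·z₀ - d| / √(a² + b² + c²)
  = |(-5)·(-7) + (-1)·14 + (-1)·(-11) - 0| / √((-5)² + (-1)² + (-1)²)
  = |35 - 14 + 11 + 0| / √(25 + 1 + 1)
  = |32| / √27
  = 32 / 5.196
  ≈ 6.158

6.158


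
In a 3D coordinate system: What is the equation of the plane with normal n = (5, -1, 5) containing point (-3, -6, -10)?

The plane through P with normal n = (a, b, c) satisfies n·(r - P) = 0,
i.e. ax + by + cz = a·x₀ + b·y₀ + c·z₀.
d = 5·(-3) + (-1)·(-6) + 5·(-10)
  = -15 + 6 - 50
  = -59
Equation: 5x - y + 5z = -59

5x - y + 5z = -59


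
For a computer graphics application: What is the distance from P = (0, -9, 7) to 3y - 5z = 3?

distance = |a·x₀ + b·y₀ + c·z₀ - d| / √(a² + b² + c²)
  = |0·0 + 3·(-9) + (-5)·7 - 3| / √(0² + 3² + (-5)²)
  = |0 - 27 - 35 - 3| / √(0 + 9 + 25)
  = |-65| / √34
  = 65 / 5.831
  ≈ 11.15

11.15


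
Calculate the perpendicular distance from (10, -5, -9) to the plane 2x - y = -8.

distance = |a·x₀ + b·y₀ + c·z₀ - d| / √(a² + b² + c²)
  = |2·10 + (-1)·(-5) + 0·(-9) - (-8)| / √(2² + (-1)² + 0²)
  = |20 + 5 + 0 + 8| / √(4 + 1 + 0)
  = |33| / √5
  = 33 / 2.236
  ≈ 14.76

14.76


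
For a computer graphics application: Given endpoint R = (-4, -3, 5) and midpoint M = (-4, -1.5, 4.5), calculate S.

S = 2M - R
  = (2·(-4) - (-4), 2·(-1.5) - (-3), 2·4.5 - 5)
  = (-8 + 4, -3 + 3, 9 - 5)
  = (-4, 0, 4)

(-4, 0, 4)


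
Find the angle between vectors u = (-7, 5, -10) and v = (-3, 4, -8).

u·v = (-7)·(-3) + 5·4 + (-10)·(-8) = 21 + 20 + 80 = 121
|u| = √((-7)² + 5² + (-10)²) = √174 ≈ 13.19
|v| = √((-3)² + 4² + (-8)²) = √89 ≈ 9.434
cos θ = (u·v)/(|u||v|) = 121/(13.19·9.434) ≈ 0.9723
θ = arccos(0.9723) ≈ 13.51°

13.51°


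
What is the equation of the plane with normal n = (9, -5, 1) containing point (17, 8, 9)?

The plane through P with normal n = (a, b, c) satisfies n·(r - P) = 0,
i.e. ax + by + cz = a·x₀ + b·y₀ + c·z₀.
d = 9·17 + (-5)·8 + 1·9
  = 153 - 40 + 9
  = 122
Equation: 9x - 5y + z = 122

9x - 5y + z = 122


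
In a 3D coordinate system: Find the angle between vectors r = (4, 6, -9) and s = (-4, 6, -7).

r·s = 4·(-4) + 6·6 + (-9)·(-7) = -16 + 36 + 63 = 83
|r| = √(4² + 6² + (-9)²) = √133 ≈ 11.53
|s| = √((-4)² + 6² + (-7)²) = √101 ≈ 10.05
cos θ = (r·s)/(|r||s|) = 83/(11.53·10.05) ≈ 0.7161
θ = arccos(0.7161) ≈ 44.26°

44.26°


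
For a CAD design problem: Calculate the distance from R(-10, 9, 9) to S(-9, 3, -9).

d = √[(x₂-x₁)² + (y₂-y₁)² + (z₂-z₁)²]
  = √[1² + (-6)² + (-18)²]
  = √[1 + 36 + 324]
  = √361
  ≈ 19

19


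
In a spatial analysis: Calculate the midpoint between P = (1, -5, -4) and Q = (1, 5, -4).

M = ((x₁+x₂)/2, (y₁+y₂)/2, (z₁+z₂)/2)
  = ((1 + 1)/2, (-5 + 5)/2, (-4 - 4)/2)
  = (2/2, 0/2, -8/2)
  = (1, 0, -4)

(1, 0, -4)


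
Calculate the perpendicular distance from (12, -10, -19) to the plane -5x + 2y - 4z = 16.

distance = |a·x₀ + b·y₀ + c·z₀ - d| / √(a² + b² + c²)
  = |(-5)·12 + 2·(-10) + (-4)·(-19) - 16| / √((-5)² + 2² + (-4)²)
  = |-60 - 20 + 76 - 16| / √(25 + 4 + 16)
  = |-20| / √45
  = 20 / 6.708
  ≈ 2.981

2.981


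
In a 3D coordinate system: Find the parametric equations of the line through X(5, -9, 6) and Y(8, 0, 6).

Direction vector d = Y - X = (8 - 5, 0 + 9, 6 - 6) = (3, 9, 0)
Parametric form r = X + t·d:
x = 5 + 3t, y = -9 + 9t, z = 6

x = 5 + 3t, y = -9 + 9t, z = 6


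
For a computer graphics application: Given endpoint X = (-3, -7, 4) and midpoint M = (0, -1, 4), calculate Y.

Y = 2M - X
  = (2·0 - (-3), 2·(-1) - (-7), 2·4 - 4)
  = (0 + 3, -2 + 7, 8 - 4)
  = (3, 5, 4)

(3, 5, 4)


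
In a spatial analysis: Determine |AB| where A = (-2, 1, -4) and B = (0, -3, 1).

d = √[(x₂-x₁)² + (y₂-y₁)² + (z₂-z₁)²]
  = √[2² + (-4)² + 5²]
  = √[4 + 16 + 25]
  = √45
  ≈ 6.708

6.708


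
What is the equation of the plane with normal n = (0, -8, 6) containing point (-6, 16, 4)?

The plane through P with normal n = (a, b, c) satisfies n·(r - P) = 0,
i.e. ax + by + cz = a·x₀ + b·y₀ + c·z₀.
d = 0·(-6) + (-8)·16 + 6·4
  = 0 - 128 + 24
  = -104
Equation: -8y + 6z = -104

-8y + 6z = -104


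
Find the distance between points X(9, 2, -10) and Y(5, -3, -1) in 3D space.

d = √[(x₂-x₁)² + (y₂-y₁)² + (z₂-z₁)²]
  = √[(-4)² + (-5)² + 9²]
  = √[16 + 25 + 81]
  = √122
  ≈ 11.05

11.05


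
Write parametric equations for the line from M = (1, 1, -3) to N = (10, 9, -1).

Direction vector d = N - M = (10 - 1, 9 - 1, -1 + 3) = (9, 8, 2)
Parametric form r = M + t·d:
x = 1 + 9t, y = 1 + 8t, z = -3 + 2t

x = 1 + 9t, y = 1 + 8t, z = -3 + 2t


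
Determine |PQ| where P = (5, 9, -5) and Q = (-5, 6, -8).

d = √[(x₂-x₁)² + (y₂-y₁)² + (z₂-z₁)²]
  = √[(-10)² + (-3)² + (-3)²]
  = √[100 + 9 + 9]
  = √118
  ≈ 10.86

10.86


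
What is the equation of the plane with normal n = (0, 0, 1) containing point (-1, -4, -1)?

The plane through P with normal n = (a, b, c) satisfies n·(r - P) = 0,
i.e. ax + by + cz = a·x₀ + b·y₀ + c·z₀.
d = 0·(-1) + 0·(-4) + 1·(-1)
  = 0 + 0 - 1
  = -1
Equation: z = -1

z = -1


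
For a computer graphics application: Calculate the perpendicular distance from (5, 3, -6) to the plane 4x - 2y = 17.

distance = |a·x₀ + b·y₀ + c·z₀ - d| / √(a² + b² + c²)
  = |4·5 + (-2)·3 + 0·(-6) - 17| / √(4² + (-2)² + 0²)
  = |20 - 6 + 0 - 17| / √(16 + 4 + 0)
  = |-3| / √20
  = 3 / 4.472
  ≈ 0.6708

0.6708


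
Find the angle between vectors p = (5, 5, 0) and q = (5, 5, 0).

p·q = 5·5 + 5·5 + 0·0 = 25 + 25 + 0 = 50
|p| = √(5² + 5² + 0²) = √50 ≈ 7.071
|q| = √(5² + 5² + 0²) = √50 ≈ 7.071
cos θ = (p·q)/(|p||q|) = 50/(7.071·7.071) ≈ 1
θ = arccos(1) ≈ 0°

0°


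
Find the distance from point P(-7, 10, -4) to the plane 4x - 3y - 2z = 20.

distance = |a·x₀ + b·y₀ + c·z₀ - d| / √(a² + b² + c²)
  = |4·(-7) + (-3)·10 + (-2)·(-4) - 20| / √(4² + (-3)² + (-2)²)
  = |-28 - 30 + 8 - 20| / √(16 + 9 + 4)
  = |-70| / √29
  = 70 / 5.385
  ≈ 13

13


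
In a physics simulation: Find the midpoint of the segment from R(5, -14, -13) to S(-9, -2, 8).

M = ((x₁+x₂)/2, (y₁+y₂)/2, (z₁+z₂)/2)
  = ((5 - 9)/2, (-14 - 2)/2, (-13 + 8)/2)
  = (-4/2, -16/2, -5/2)
  = (-2, -8, -2.5)

(-2, -8, -2.5)


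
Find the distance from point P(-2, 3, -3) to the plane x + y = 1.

distance = |a·x₀ + b·y₀ + c·z₀ - d| / √(a² + b² + c²)
  = |1·(-2) + 1·3 + 0·(-3) - 1| / √(1² + 1² + 0²)
  = |-2 + 3 + 0 - 1| / √(1 + 1 + 0)
  = |0| / √2
  = 0 / 1.414
  ≈ 0

0


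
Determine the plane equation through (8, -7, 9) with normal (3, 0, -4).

The plane through P with normal n = (a, b, c) satisfies n·(r - P) = 0,
i.e. ax + by + cz = a·x₀ + b·y₀ + c·z₀.
d = 3·8 + 0·(-7) + (-4)·9
  = 24 + 0 - 36
  = -12
Equation: 3x - 4z = -12

3x - 4z = -12


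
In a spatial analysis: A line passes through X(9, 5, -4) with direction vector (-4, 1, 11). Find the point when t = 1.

P(t) = X + t·d
  = (9 + (-4)·1, 5 + 1·1, -4 + 11·1)
  = (9 - 4, 5 + 1, -4 + 11)
  = (5, 6, 7)

(5, 6, 7)


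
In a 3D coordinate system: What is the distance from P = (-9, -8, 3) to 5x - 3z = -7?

distance = |a·x₀ + b·y₀ + c·z₀ - d| / √(a² + b² + c²)
  = |5·(-9) + 0·(-8) + (-3)·3 - (-7)| / √(5² + 0² + (-3)²)
  = |-45 + 0 - 9 + 7| / √(25 + 0 + 9)
  = |-47| / √34
  = 47 / 5.831
  ≈ 8.06

8.06


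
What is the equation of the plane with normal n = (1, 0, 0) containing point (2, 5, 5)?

The plane through P with normal n = (a, b, c) satisfies n·(r - P) = 0,
i.e. ax + by + cz = a·x₀ + b·y₀ + c·z₀.
d = 1·2 + 0·5 + 0·5
  = 2 + 0 + 0
  = 2
Equation: x = 2

x = 2


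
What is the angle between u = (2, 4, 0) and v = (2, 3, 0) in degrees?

u·v = 2·2 + 4·3 + 0·0 = 4 + 12 + 0 = 16
|u| = √(2² + 4² + 0²) = √20 ≈ 4.472
|v| = √(2² + 3² + 0²) = √13 ≈ 3.606
cos θ = (u·v)/(|u||v|) = 16/(4.472·3.606) ≈ 0.9923
θ = arccos(0.9923) ≈ 7.125°

7.125°


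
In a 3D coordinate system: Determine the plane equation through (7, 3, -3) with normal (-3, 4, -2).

The plane through P with normal n = (a, b, c) satisfies n·(r - P) = 0,
i.e. ax + by + cz = a·x₀ + b·y₀ + c·z₀.
d = (-3)·7 + 4·3 + (-2)·(-3)
  = -21 + 12 + 6
  = -3
Equation: -3x + 4y - 2z = -3

-3x + 4y - 2z = -3


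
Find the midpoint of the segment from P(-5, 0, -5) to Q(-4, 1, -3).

M = ((x₁+x₂)/2, (y₁+y₂)/2, (z₁+z₂)/2)
  = ((-5 - 4)/2, (0 + 1)/2, (-5 - 3)/2)
  = (-9/2, 1/2, -8/2)
  = (-4.5, 0.5, -4)

(-4.5, 0.5, -4)


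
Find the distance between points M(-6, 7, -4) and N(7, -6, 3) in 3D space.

d = √[(x₂-x₁)² + (y₂-y₁)² + (z₂-z₁)²]
  = √[13² + (-13)² + 7²]
  = √[169 + 169 + 49]
  = √387
  ≈ 19.67

19.67


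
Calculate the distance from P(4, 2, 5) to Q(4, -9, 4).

d = √[(x₂-x₁)² + (y₂-y₁)² + (z₂-z₁)²]
  = √[0² + (-11)² + (-1)²]
  = √[0 + 121 + 1]
  = √122
  ≈ 11.05

11.05


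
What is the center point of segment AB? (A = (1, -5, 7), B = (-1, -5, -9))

M = ((x₁+x₂)/2, (y₁+y₂)/2, (z₁+z₂)/2)
  = ((1 - 1)/2, (-5 - 5)/2, (7 - 9)/2)
  = (0/2, -10/2, -2/2)
  = (0, -5, -1)

(0, -5, -1)


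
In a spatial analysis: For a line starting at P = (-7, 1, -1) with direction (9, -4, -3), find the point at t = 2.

P(t) = P + t·d
  = (-7 + 9·2, 1 + (-4)·2, -1 + (-3)·2)
  = (-7 + 18, 1 - 8, -1 - 6)
  = (11, -7, -7)

(11, -7, -7)


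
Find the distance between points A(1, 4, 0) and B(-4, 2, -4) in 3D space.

d = √[(x₂-x₁)² + (y₂-y₁)² + (z₂-z₁)²]
  = √[(-5)² + (-2)² + (-4)²]
  = √[25 + 4 + 16]
  = √45
  ≈ 6.708

6.708


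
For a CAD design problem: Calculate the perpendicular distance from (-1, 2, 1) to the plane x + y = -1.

distance = |a·x₀ + b·y₀ + c·z₀ - d| / √(a² + b² + c²)
  = |1·(-1) + 1·2 + 0·1 - (-1)| / √(1² + 1² + 0²)
  = |-1 + 2 + 0 + 1| / √(1 + 1 + 0)
  = |2| / √2
  = 2 / 1.414
  ≈ 1.414

1.414


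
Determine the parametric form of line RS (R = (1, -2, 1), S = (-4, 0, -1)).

Direction vector d = S - R = (-4 - 1, 0 + 2, -1 - 1) = (-5, 2, -2)
Parametric form r = R + t·d:
x = 1 - 5t, y = -2 + 2t, z = 1 - 2t

x = 1 - 5t, y = -2 + 2t, z = 1 - 2t


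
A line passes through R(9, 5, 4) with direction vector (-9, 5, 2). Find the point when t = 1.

P(t) = R + t·d
  = (9 + (-9)·1, 5 + 5·1, 4 + 2·1)
  = (9 - 9, 5 + 5, 4 + 2)
  = (0, 10, 6)

(0, 10, 6)


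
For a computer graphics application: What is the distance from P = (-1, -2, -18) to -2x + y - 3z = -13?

distance = |a·x₀ + b·y₀ + c·z₀ - d| / √(a² + b² + c²)
  = |(-2)·(-1) + 1·(-2) + (-3)·(-18) - (-13)| / √((-2)² + 1² + (-3)²)
  = |2 - 2 + 54 + 13| / √(4 + 1 + 9)
  = |67| / √14
  = 67 / 3.742
  ≈ 17.91

17.91


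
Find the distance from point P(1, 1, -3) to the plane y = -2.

distance = |a·x₀ + b·y₀ + c·z₀ - d| / √(a² + b² + c²)
  = |0·1 + 1·1 + 0·(-3) - (-2)| / √(0² + 1² + 0²)
  = |0 + 1 + 0 + 2| / √(0 + 1 + 0)
  = |3| / √1
  = 3 / 1
  ≈ 3

3


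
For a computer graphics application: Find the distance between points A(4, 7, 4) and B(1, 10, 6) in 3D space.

d = √[(x₂-x₁)² + (y₂-y₁)² + (z₂-z₁)²]
  = √[(-3)² + 3² + 2²]
  = √[9 + 9 + 4]
  = √22
  ≈ 4.69

4.69


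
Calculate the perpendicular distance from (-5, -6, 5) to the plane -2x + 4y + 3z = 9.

distance = |a·x₀ + b·y₀ + c·z₀ - d| / √(a² + b² + c²)
  = |(-2)·(-5) + 4·(-6) + 3·5 - 9| / √((-2)² + 4² + 3²)
  = |10 - 24 + 15 - 9| / √(4 + 16 + 9)
  = |-8| / √29
  = 8 / 5.385
  ≈ 1.486

1.486


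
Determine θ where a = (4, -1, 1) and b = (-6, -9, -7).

a·b = 4·(-6) + (-1)·(-9) + 1·(-7) = -24 + 9 - 7 = -22
|a| = √(4² + (-1)² + 1²) = √18 ≈ 4.243
|b| = √((-6)² + (-9)² + (-7)²) = √166 ≈ 12.88
cos θ = (a·b)/(|a||b|) = -22/(4.243·12.88) ≈ -0.4025
θ = arccos(-0.4025) ≈ 113.7°

113.7°


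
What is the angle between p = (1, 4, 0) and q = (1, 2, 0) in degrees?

p·q = 1·1 + 4·2 + 0·0 = 1 + 8 + 0 = 9
|p| = √(1² + 4² + 0²) = √17 ≈ 4.123
|q| = √(1² + 2² + 0²) = √5 ≈ 2.236
cos θ = (p·q)/(|p||q|) = 9/(4.123·2.236) ≈ 0.9762
θ = arccos(0.9762) ≈ 12.53°

12.53°


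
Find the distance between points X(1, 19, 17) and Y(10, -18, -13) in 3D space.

d = √[(x₂-x₁)² + (y₂-y₁)² + (z₂-z₁)²]
  = √[9² + (-37)² + (-30)²]
  = √[81 + 1369 + 900]
  = √2350
  ≈ 48.48

48.48


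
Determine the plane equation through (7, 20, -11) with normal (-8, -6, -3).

The plane through P with normal n = (a, b, c) satisfies n·(r - P) = 0,
i.e. ax + by + cz = a·x₀ + b·y₀ + c·z₀.
d = (-8)·7 + (-6)·20 + (-3)·(-11)
  = -56 - 120 + 33
  = -143
Equation: -8x - 6y - 3z = -143

-8x - 6y - 3z = -143


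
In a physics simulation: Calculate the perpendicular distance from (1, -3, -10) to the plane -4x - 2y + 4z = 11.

distance = |a·x₀ + b·y₀ + c·z₀ - d| / √(a² + b² + c²)
  = |(-4)·1 + (-2)·(-3) + 4·(-10) - 11| / √((-4)² + (-2)² + 4²)
  = |-4 + 6 - 40 - 11| / √(16 + 4 + 16)
  = |-49| / √36
  = 49 / 6
  ≈ 8.167

8.167


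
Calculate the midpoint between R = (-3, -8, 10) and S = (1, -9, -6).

M = ((x₁+x₂)/2, (y₁+y₂)/2, (z₁+z₂)/2)
  = ((-3 + 1)/2, (-8 - 9)/2, (10 - 6)/2)
  = (-2/2, -17/2, 4/2)
  = (-1, -8.5, 2)

(-1, -8.5, 2)


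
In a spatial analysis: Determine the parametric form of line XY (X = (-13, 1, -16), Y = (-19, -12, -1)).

Direction vector d = Y - X = (-19 + 13, -12 - 1, -1 + 16) = (-6, -13, 15)
Parametric form r = X + t·d:
x = -13 - 6t, y = 1 - 13t, z = -16 + 15t

x = -13 - 6t, y = 1 - 13t, z = -16 + 15t


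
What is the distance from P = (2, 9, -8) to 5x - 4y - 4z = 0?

distance = |a·x₀ + b·y₀ + c·z₀ - d| / √(a² + b² + c²)
  = |5·2 + (-4)·9 + (-4)·(-8) - 0| / √(5² + (-4)² + (-4)²)
  = |10 - 36 + 32 + 0| / √(25 + 16 + 16)
  = |6| / √57
  = 6 / 7.55
  ≈ 0.7947

0.7947


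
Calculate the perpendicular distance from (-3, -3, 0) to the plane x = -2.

distance = |a·x₀ + b·y₀ + c·z₀ - d| / √(a² + b² + c²)
  = |1·(-3) + 0·(-3) + 0·0 - (-2)| / √(1² + 0² + 0²)
  = |-3 + 0 + 0 + 2| / √(1 + 0 + 0)
  = |-1| / √1
  = 1 / 1
  ≈ 1

1


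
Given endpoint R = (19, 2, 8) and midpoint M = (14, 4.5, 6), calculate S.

S = 2M - R
  = (2·14 - 19, 2·4.5 - 2, 2·6 - 8)
  = (28 - 19, 9 - 2, 12 - 8)
  = (9, 7, 4)

(9, 7, 4)


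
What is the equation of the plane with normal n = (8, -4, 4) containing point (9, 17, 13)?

The plane through P with normal n = (a, b, c) satisfies n·(r - P) = 0,
i.e. ax + by + cz = a·x₀ + b·y₀ + c·z₀.
d = 8·9 + (-4)·17 + 4·13
  = 72 - 68 + 52
  = 56
Equation: 8x - 4y + 4z = 56

8x - 4y + 4z = 56


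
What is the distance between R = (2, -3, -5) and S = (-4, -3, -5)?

d = √[(x₂-x₁)² + (y₂-y₁)² + (z₂-z₁)²]
  = √[(-6)² + 0² + 0²]
  = √[36 + 0 + 0]
  = √36
  ≈ 6

6


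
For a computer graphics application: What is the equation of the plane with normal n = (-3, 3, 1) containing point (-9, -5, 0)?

The plane through P with normal n = (a, b, c) satisfies n·(r - P) = 0,
i.e. ax + by + cz = a·x₀ + b·y₀ + c·z₀.
d = (-3)·(-9) + 3·(-5) + 1·0
  = 27 - 15 + 0
  = 12
Equation: -3x + 3y + z = 12

-3x + 3y + z = 12


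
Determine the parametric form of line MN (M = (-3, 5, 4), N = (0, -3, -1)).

Direction vector d = N - M = (0 + 3, -3 - 5, -1 - 4) = (3, -8, -5)
Parametric form r = M + t·d:
x = -3 + 3t, y = 5 - 8t, z = 4 - 5t

x = -3 + 3t, y = 5 - 8t, z = 4 - 5t


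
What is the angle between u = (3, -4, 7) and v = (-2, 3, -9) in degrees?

u·v = 3·(-2) + (-4)·3 + 7·(-9) = -6 - 12 - 63 = -81
|u| = √(3² + (-4)² + 7²) = √74 ≈ 8.602
|v| = √((-2)² + 3² + (-9)²) = √94 ≈ 9.695
cos θ = (u·v)/(|u||v|) = -81/(8.602·9.695) ≈ -0.9712
θ = arccos(-0.9712) ≈ 166.2°

166.2°


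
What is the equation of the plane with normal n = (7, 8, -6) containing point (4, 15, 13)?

The plane through P with normal n = (a, b, c) satisfies n·(r - P) = 0,
i.e. ax + by + cz = a·x₀ + b·y₀ + c·z₀.
d = 7·4 + 8·15 + (-6)·13
  = 28 + 120 - 78
  = 70
Equation: 7x + 8y - 6z = 70

7x + 8y - 6z = 70


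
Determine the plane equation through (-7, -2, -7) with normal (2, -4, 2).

The plane through P with normal n = (a, b, c) satisfies n·(r - P) = 0,
i.e. ax + by + cz = a·x₀ + b·y₀ + c·z₀.
d = 2·(-7) + (-4)·(-2) + 2·(-7)
  = -14 + 8 - 14
  = -20
Equation: 2x - 4y + 2z = -20

2x - 4y + 2z = -20


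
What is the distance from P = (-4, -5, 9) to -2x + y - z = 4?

distance = |a·x₀ + b·y₀ + c·z₀ - d| / √(a² + b² + c²)
  = |(-2)·(-4) + 1·(-5) + (-1)·9 - 4| / √((-2)² + 1² + (-1)²)
  = |8 - 5 - 9 - 4| / √(4 + 1 + 1)
  = |-10| / √6
  = 10 / 2.449
  ≈ 4.082

4.082


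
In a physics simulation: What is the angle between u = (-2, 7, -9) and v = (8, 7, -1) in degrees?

u·v = (-2)·8 + 7·7 + (-9)·(-1) = -16 + 49 + 9 = 42
|u| = √((-2)² + 7² + (-9)²) = √134 ≈ 11.58
|v| = √(8² + 7² + (-1)²) = √114 ≈ 10.68
cos θ = (u·v)/(|u||v|) = 42/(11.58·10.68) ≈ 0.3398
θ = arccos(0.3398) ≈ 70.13°

70.13°


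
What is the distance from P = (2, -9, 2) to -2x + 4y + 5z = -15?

distance = |a·x₀ + b·y₀ + c·z₀ - d| / √(a² + b² + c²)
  = |(-2)·2 + 4·(-9) + 5·2 - (-15)| / √((-2)² + 4² + 5²)
  = |-4 - 36 + 10 + 15| / √(4 + 16 + 25)
  = |-15| / √45
  = 15 / 6.708
  ≈ 2.236

2.236


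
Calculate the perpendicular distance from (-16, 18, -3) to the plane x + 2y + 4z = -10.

distance = |a·x₀ + b·y₀ + c·z₀ - d| / √(a² + b² + c²)
  = |1·(-16) + 2·18 + 4·(-3) - (-10)| / √(1² + 2² + 4²)
  = |-16 + 36 - 12 + 10| / √(1 + 4 + 16)
  = |18| / √21
  = 18 / 4.583
  ≈ 3.928

3.928


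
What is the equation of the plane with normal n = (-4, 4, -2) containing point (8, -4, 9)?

The plane through P with normal n = (a, b, c) satisfies n·(r - P) = 0,
i.e. ax + by + cz = a·x₀ + b·y₀ + c·z₀.
d = (-4)·8 + 4·(-4) + (-2)·9
  = -32 - 16 - 18
  = -66
Equation: -4x + 4y - 2z = -66

-4x + 4y - 2z = -66


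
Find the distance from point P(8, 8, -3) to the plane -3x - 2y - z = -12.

distance = |a·x₀ + b·y₀ + c·z₀ - d| / √(a² + b² + c²)
  = |(-3)·8 + (-2)·8 + (-1)·(-3) - (-12)| / √((-3)² + (-2)² + (-1)²)
  = |-24 - 16 + 3 + 12| / √(9 + 4 + 1)
  = |-25| / √14
  = 25 / 3.742
  ≈ 6.682

6.682


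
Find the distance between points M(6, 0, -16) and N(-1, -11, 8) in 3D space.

d = √[(x₂-x₁)² + (y₂-y₁)² + (z₂-z₁)²]
  = √[(-7)² + (-11)² + 24²]
  = √[49 + 121 + 576]
  = √746
  ≈ 27.31

27.31


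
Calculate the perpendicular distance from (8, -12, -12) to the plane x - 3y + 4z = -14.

distance = |a·x₀ + b·y₀ + c·z₀ - d| / √(a² + b² + c²)
  = |1·8 + (-3)·(-12) + 4·(-12) - (-14)| / √(1² + (-3)² + 4²)
  = |8 + 36 - 48 + 14| / √(1 + 9 + 16)
  = |10| / √26
  = 10 / 5.099
  ≈ 1.961

1.961


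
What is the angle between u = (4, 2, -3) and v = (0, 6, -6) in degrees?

u·v = 4·0 + 2·6 + (-3)·(-6) = 0 + 12 + 18 = 30
|u| = √(4² + 2² + (-3)²) = √29 ≈ 5.385
|v| = √(0² + 6² + (-6)²) = √72 ≈ 8.485
cos θ = (u·v)/(|u||v|) = 30/(5.385·8.485) ≈ 0.6565
θ = arccos(0.6565) ≈ 48.96°

48.96°


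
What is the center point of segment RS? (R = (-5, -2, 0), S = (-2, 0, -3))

M = ((x₁+x₂)/2, (y₁+y₂)/2, (z₁+z₂)/2)
  = ((-5 - 2)/2, (-2 + 0)/2, (0 - 3)/2)
  = (-7/2, -2/2, -3/2)
  = (-3.5, -1, -1.5)

(-3.5, -1, -1.5)


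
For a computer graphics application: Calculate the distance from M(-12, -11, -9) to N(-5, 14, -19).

d = √[(x₂-x₁)² + (y₂-y₁)² + (z₂-z₁)²]
  = √[7² + 25² + (-10)²]
  = √[49 + 625 + 100]
  = √774
  ≈ 27.82

27.82


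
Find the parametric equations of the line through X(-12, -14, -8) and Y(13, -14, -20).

Direction vector d = Y - X = (13 + 12, -14 + 14, -20 + 8) = (25, 0, -12)
Parametric form r = X + t·d:
x = -12 + 25t, y = -14, z = -8 - 12t

x = -12 + 25t, y = -14, z = -8 - 12t


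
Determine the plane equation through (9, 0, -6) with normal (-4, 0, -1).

The plane through P with normal n = (a, b, c) satisfies n·(r - P) = 0,
i.e. ax + by + cz = a·x₀ + b·y₀ + c·z₀.
d = (-4)·9 + 0·0 + (-1)·(-6)
  = -36 + 0 + 6
  = -30
Equation: -4x - z = -30

-4x - z = -30


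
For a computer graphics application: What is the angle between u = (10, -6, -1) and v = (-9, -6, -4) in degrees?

u·v = 10·(-9) + (-6)·(-6) + (-1)·(-4) = -90 + 36 + 4 = -50
|u| = √(10² + (-6)² + (-1)²) = √137 ≈ 11.7
|v| = √((-9)² + (-6)² + (-4)²) = √133 ≈ 11.53
cos θ = (u·v)/(|u||v|) = -50/(11.7·11.53) ≈ -0.3704
θ = arccos(-0.3704) ≈ 111.7°

111.7°


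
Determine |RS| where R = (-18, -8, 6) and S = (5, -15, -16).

d = √[(x₂-x₁)² + (y₂-y₁)² + (z₂-z₁)²]
  = √[23² + (-7)² + (-22)²]
  = √[529 + 49 + 484]
  = √1062
  ≈ 32.59

32.59


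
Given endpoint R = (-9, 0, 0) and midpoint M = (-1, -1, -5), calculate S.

S = 2M - R
  = (2·(-1) - (-9), 2·(-1) - 0, 2·(-5) - 0)
  = (-2 + 9, -2 + 0, -10 + 0)
  = (7, -2, -10)

(7, -2, -10)


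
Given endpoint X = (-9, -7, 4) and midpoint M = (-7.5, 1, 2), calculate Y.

Y = 2M - X
  = (2·(-7.5) - (-9), 2·1 - (-7), 2·2 - 4)
  = (-15 + 9, 2 + 7, 4 - 4)
  = (-6, 9, 0)

(-6, 9, 0)


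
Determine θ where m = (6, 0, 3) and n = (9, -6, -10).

m·n = 6·9 + 0·(-6) + 3·(-10) = 54 + 0 - 30 = 24
|m| = √(6² + 0² + 3²) = √45 ≈ 6.708
|n| = √(9² + (-6)² + (-10)²) = √217 ≈ 14.73
cos θ = (m·n)/(|m||n|) = 24/(6.708·14.73) ≈ 0.2429
θ = arccos(0.2429) ≈ 75.94°

75.94°


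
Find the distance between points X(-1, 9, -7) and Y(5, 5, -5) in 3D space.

d = √[(x₂-x₁)² + (y₂-y₁)² + (z₂-z₁)²]
  = √[6² + (-4)² + 2²]
  = √[36 + 16 + 4]
  = √56
  ≈ 7.483

7.483


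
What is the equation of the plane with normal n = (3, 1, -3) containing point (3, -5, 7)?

The plane through P with normal n = (a, b, c) satisfies n·(r - P) = 0,
i.e. ax + by + cz = a·x₀ + b·y₀ + c·z₀.
d = 3·3 + 1·(-5) + (-3)·7
  = 9 - 5 - 21
  = -17
Equation: 3x + y - 3z = -17

3x + y - 3z = -17


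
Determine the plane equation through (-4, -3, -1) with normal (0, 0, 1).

The plane through P with normal n = (a, b, c) satisfies n·(r - P) = 0,
i.e. ax + by + cz = a·x₀ + b·y₀ + c·z₀.
d = 0·(-4) + 0·(-3) + 1·(-1)
  = 0 + 0 - 1
  = -1
Equation: z = -1

z = -1


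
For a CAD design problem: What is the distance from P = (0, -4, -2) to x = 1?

distance = |a·x₀ + b·y₀ + c·z₀ - d| / √(a² + b² + c²)
  = |1·0 + 0·(-4) + 0·(-2) - 1| / √(1² + 0² + 0²)
  = |0 + 0 + 0 - 1| / √(1 + 0 + 0)
  = |-1| / √1
  = 1 / 1
  ≈ 1

1


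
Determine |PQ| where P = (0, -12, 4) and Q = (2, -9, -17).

d = √[(x₂-x₁)² + (y₂-y₁)² + (z₂-z₁)²]
  = √[2² + 3² + (-21)²]
  = √[4 + 9 + 441]
  = √454
  ≈ 21.31

21.31


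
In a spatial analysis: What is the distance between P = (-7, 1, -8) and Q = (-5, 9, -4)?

d = √[(x₂-x₁)² + (y₂-y₁)² + (z₂-z₁)²]
  = √[2² + 8² + 4²]
  = √[4 + 64 + 16]
  = √84
  ≈ 9.165

9.165


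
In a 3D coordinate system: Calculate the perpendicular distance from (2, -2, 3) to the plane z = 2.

distance = |a·x₀ + b·y₀ + c·z₀ - d| / √(a² + b² + c²)
  = |0·2 + 0·(-2) + 1·3 - 2| / √(0² + 0² + 1²)
  = |0 + 0 + 3 - 2| / √(0 + 0 + 1)
  = |1| / √1
  = 1 / 1
  ≈ 1

1


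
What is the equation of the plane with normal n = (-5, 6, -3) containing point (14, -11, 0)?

The plane through P with normal n = (a, b, c) satisfies n·(r - P) = 0,
i.e. ax + by + cz = a·x₀ + b·y₀ + c·z₀.
d = (-5)·14 + 6·(-11) + (-3)·0
  = -70 - 66 + 0
  = -136
Equation: -5x + 6y - 3z = -136

-5x + 6y - 3z = -136


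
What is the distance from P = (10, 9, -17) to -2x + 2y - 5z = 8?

distance = |a·x₀ + b·y₀ + c·z₀ - d| / √(a² + b² + c²)
  = |(-2)·10 + 2·9 + (-5)·(-17) - 8| / √((-2)² + 2² + (-5)²)
  = |-20 + 18 + 85 - 8| / √(4 + 4 + 25)
  = |75| / √33
  = 75 / 5.745
  ≈ 13.06

13.06


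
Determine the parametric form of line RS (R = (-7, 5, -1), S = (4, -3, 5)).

Direction vector d = S - R = (4 + 7, -3 - 5, 5 + 1) = (11, -8, 6)
Parametric form r = R + t·d:
x = -7 + 11t, y = 5 - 8t, z = -1 + 6t

x = -7 + 11t, y = 5 - 8t, z = -1 + 6t


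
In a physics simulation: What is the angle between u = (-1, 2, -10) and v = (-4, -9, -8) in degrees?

u·v = (-1)·(-4) + 2·(-9) + (-10)·(-8) = 4 - 18 + 80 = 66
|u| = √((-1)² + 2² + (-10)²) = √105 ≈ 10.25
|v| = √((-4)² + (-9)² + (-8)²) = √161 ≈ 12.69
cos θ = (u·v)/(|u||v|) = 66/(10.25·12.69) ≈ 0.5076
θ = arccos(0.5076) ≈ 59.49°

59.49°


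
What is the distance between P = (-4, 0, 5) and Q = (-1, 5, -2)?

d = √[(x₂-x₁)² + (y₂-y₁)² + (z₂-z₁)²]
  = √[3² + 5² + (-7)²]
  = √[9 + 25 + 49]
  = √83
  ≈ 9.11

9.11


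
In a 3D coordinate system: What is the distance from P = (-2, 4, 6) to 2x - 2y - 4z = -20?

distance = |a·x₀ + b·y₀ + c·z₀ - d| / √(a² + b² + c²)
  = |2·(-2) + (-2)·4 + (-4)·6 - (-20)| / √(2² + (-2)² + (-4)²)
  = |-4 - 8 - 24 + 20| / √(4 + 4 + 16)
  = |-16| / √24
  = 16 / 4.899
  ≈ 3.266

3.266


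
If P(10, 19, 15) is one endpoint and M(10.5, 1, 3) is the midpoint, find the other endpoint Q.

Q = 2M - P
  = (2·10.5 - 10, 2·1 - 19, 2·3 - 15)
  = (21 - 10, 2 - 19, 6 - 15)
  = (11, -17, -9)

(11, -17, -9)


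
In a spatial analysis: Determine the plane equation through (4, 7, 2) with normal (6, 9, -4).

The plane through P with normal n = (a, b, c) satisfies n·(r - P) = 0,
i.e. ax + by + cz = a·x₀ + b·y₀ + c·z₀.
d = 6·4 + 9·7 + (-4)·2
  = 24 + 63 - 8
  = 79
Equation: 6x + 9y - 4z = 79

6x + 9y - 4z = 79


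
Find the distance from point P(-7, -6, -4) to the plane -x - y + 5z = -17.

distance = |a·x₀ + b·y₀ + c·z₀ - d| / √(a² + b² + c²)
  = |(-1)·(-7) + (-1)·(-6) + 5·(-4) - (-17)| / √((-1)² + (-1)² + 5²)
  = |7 + 6 - 20 + 17| / √(1 + 1 + 25)
  = |10| / √27
  = 10 / 5.196
  ≈ 1.925

1.925


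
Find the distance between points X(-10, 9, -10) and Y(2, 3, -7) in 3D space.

d = √[(x₂-x₁)² + (y₂-y₁)² + (z₂-z₁)²]
  = √[12² + (-6)² + 3²]
  = √[144 + 36 + 9]
  = √189
  ≈ 13.75

13.75


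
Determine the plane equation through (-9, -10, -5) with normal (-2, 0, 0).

The plane through P with normal n = (a, b, c) satisfies n·(r - P) = 0,
i.e. ax + by + cz = a·x₀ + b·y₀ + c·z₀.
d = (-2)·(-9) + 0·(-10) + 0·(-5)
  = 18 + 0 + 0
  = 18
Equation: -2x = 18

-2x = 18


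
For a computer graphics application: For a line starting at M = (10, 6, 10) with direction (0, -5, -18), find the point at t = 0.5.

P(t) = M + t·d
  = (10 + 0·0.5, 6 + (-5)·0.5, 10 + (-18)·0.5)
  = (10 + 0, 6 - 2.5, 10 - 9)
  = (10, 3.5, 1)

(10, 3.5, 1)


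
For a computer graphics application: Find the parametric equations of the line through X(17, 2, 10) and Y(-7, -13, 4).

Direction vector d = Y - X = (-7 - 17, -13 - 2, 4 - 10) = (-24, -15, -6)
Parametric form r = X + t·d:
x = 17 - 24t, y = 2 - 15t, z = 10 - 6t

x = 17 - 24t, y = 2 - 15t, z = 10 - 6t


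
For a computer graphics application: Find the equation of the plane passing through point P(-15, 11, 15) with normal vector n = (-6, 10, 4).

The plane through P with normal n = (a, b, c) satisfies n·(r - P) = 0,
i.e. ax + by + cz = a·x₀ + b·y₀ + c·z₀.
d = (-6)·(-15) + 10·11 + 4·15
  = 90 + 110 + 60
  = 260
Equation: -6x + 10y + 4z = 260

-6x + 10y + 4z = 260


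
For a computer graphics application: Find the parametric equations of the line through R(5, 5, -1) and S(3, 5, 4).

Direction vector d = S - R = (3 - 5, 5 - 5, 4 + 1) = (-2, 0, 5)
Parametric form r = R + t·d:
x = 5 - 2t, y = 5, z = -1 + 5t

x = 5 - 2t, y = 5, z = -1 + 5t


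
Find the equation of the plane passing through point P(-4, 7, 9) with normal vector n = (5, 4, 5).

The plane through P with normal n = (a, b, c) satisfies n·(r - P) = 0,
i.e. ax + by + cz = a·x₀ + b·y₀ + c·z₀.
d = 5·(-4) + 4·7 + 5·9
  = -20 + 28 + 45
  = 53
Equation: 5x + 4y + 5z = 53

5x + 4y + 5z = 53


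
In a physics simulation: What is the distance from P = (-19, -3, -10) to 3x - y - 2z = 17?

distance = |a·x₀ + b·y₀ + c·z₀ - d| / √(a² + b² + c²)
  = |3·(-19) + (-1)·(-3) + (-2)·(-10) - 17| / √(3² + (-1)² + (-2)²)
  = |-57 + 3 + 20 - 17| / √(9 + 1 + 4)
  = |-51| / √14
  = 51 / 3.742
  ≈ 13.63

13.63


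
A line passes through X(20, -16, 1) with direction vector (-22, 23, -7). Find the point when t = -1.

P(t) = X + t·d
  = (20 + (-22)·(-1), -16 + 23·(-1), 1 + (-7)·(-1))
  = (20 + 22, -16 - 23, 1 + 7)
  = (42, -39, 8)

(42, -39, 8)


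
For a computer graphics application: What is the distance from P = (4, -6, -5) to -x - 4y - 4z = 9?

distance = |a·x₀ + b·y₀ + c·z₀ - d| / √(a² + b² + c²)
  = |(-1)·4 + (-4)·(-6) + (-4)·(-5) - 9| / √((-1)² + (-4)² + (-4)²)
  = |-4 + 24 + 20 - 9| / √(1 + 16 + 16)
  = |31| / √33
  = 31 / 5.745
  ≈ 5.396

5.396


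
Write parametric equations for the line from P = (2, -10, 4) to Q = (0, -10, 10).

Direction vector d = Q - P = (0 - 2, -10 + 10, 10 - 4) = (-2, 0, 6)
Parametric form r = P + t·d:
x = 2 - 2t, y = -10, z = 4 + 6t

x = 2 - 2t, y = -10, z = 4 + 6t


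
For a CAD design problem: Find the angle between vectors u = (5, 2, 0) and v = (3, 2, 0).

u·v = 5·3 + 2·2 + 0·0 = 15 + 4 + 0 = 19
|u| = √(5² + 2² + 0²) = √29 ≈ 5.385
|v| = √(3² + 2² + 0²) = √13 ≈ 3.606
cos θ = (u·v)/(|u||v|) = 19/(5.385·3.606) ≈ 0.9785
θ = arccos(0.9785) ≈ 11.89°

11.89°


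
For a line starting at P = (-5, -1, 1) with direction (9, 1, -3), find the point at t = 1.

P(t) = P + t·d
  = (-5 + 9·1, -1 + 1·1, 1 + (-3)·1)
  = (-5 + 9, -1 + 1, 1 - 3)
  = (4, 0, -2)

(4, 0, -2)


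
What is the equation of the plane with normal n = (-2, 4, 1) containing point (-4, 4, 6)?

The plane through P with normal n = (a, b, c) satisfies n·(r - P) = 0,
i.e. ax + by + cz = a·x₀ + b·y₀ + c·z₀.
d = (-2)·(-4) + 4·4 + 1·6
  = 8 + 16 + 6
  = 30
Equation: -2x + 4y + z = 30

-2x + 4y + z = 30


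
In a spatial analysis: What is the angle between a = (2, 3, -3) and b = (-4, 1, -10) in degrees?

a·b = 2·(-4) + 3·1 + (-3)·(-10) = -8 + 3 + 30 = 25
|a| = √(2² + 3² + (-3)²) = √22 ≈ 4.69
|b| = √((-4)² + 1² + (-10)²) = √117 ≈ 10.82
cos θ = (a·b)/(|a||b|) = 25/(4.69·10.82) ≈ 0.4928
θ = arccos(0.4928) ≈ 60.48°

60.48°


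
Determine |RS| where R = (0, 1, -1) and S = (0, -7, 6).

d = √[(x₂-x₁)² + (y₂-y₁)² + (z₂-z₁)²]
  = √[0² + (-8)² + 7²]
  = √[0 + 64 + 49]
  = √113
  ≈ 10.63

10.63


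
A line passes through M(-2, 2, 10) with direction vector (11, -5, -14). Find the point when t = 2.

P(t) = M + t·d
  = (-2 + 11·2, 2 + (-5)·2, 10 + (-14)·2)
  = (-2 + 22, 2 - 10, 10 - 28)
  = (20, -8, -18)

(20, -8, -18)


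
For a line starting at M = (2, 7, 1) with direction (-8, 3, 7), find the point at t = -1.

P(t) = M + t·d
  = (2 + (-8)·(-1), 7 + 3·(-1), 1 + 7·(-1))
  = (2 + 8, 7 - 3, 1 - 7)
  = (10, 4, -6)

(10, 4, -6)


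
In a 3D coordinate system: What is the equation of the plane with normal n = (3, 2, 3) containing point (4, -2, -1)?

The plane through P with normal n = (a, b, c) satisfies n·(r - P) = 0,
i.e. ax + by + cz = a·x₀ + b·y₀ + c·z₀.
d = 3·4 + 2·(-2) + 3·(-1)
  = 12 - 4 - 3
  = 5
Equation: 3x + 2y + 3z = 5

3x + 2y + 3z = 5


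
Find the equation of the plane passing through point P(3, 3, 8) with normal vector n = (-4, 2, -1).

The plane through P with normal n = (a, b, c) satisfies n·(r - P) = 0,
i.e. ax + by + cz = a·x₀ + b·y₀ + c·z₀.
d = (-4)·3 + 2·3 + (-1)·8
  = -12 + 6 - 8
  = -14
Equation: -4x + 2y - z = -14

-4x + 2y - z = -14


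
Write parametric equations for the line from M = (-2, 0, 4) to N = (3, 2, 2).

Direction vector d = N - M = (3 + 2, 2 + 0, 2 - 4) = (5, 2, -2)
Parametric form r = M + t·d:
x = -2 + 5t, y = 0 + 2t, z = 4 - 2t

x = -2 + 5t, y = 0 + 2t, z = 4 - 2t


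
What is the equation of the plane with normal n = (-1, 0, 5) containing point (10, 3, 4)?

The plane through P with normal n = (a, b, c) satisfies n·(r - P) = 0,
i.e. ax + by + cz = a·x₀ + b·y₀ + c·z₀.
d = (-1)·10 + 0·3 + 5·4
  = -10 + 0 + 20
  = 10
Equation: -x + 5z = 10

-x + 5z = 10


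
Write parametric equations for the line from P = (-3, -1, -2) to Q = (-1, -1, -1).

Direction vector d = Q - P = (-1 + 3, -1 + 1, -1 + 2) = (2, 0, 1)
Parametric form r = P + t·d:
x = -3 + 2t, y = -1, z = -2 + t

x = -3 + 2t, y = -1, z = -2 + t


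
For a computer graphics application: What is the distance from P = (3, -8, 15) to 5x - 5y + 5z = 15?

distance = |a·x₀ + b·y₀ + c·z₀ - d| / √(a² + b² + c²)
  = |5·3 + (-5)·(-8) + 5·15 - 15| / √(5² + (-5)² + 5²)
  = |15 + 40 + 75 - 15| / √(25 + 25 + 25)
  = |115| / √75
  = 115 / 8.66
  ≈ 13.28

13.28


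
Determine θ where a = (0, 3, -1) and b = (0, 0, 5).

a·b = 0·0 + 3·0 + (-1)·5 = 0 + 0 - 5 = -5
|a| = √(0² + 3² + (-1)²) = √10 ≈ 3.162
|b| = √(0² + 0² + 5²) = √25 ≈ 5
cos θ = (a·b)/(|a||b|) = -5/(3.162·5) ≈ -0.3162
θ = arccos(-0.3162) ≈ 108.4°

108.4°


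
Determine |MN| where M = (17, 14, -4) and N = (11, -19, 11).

d = √[(x₂-x₁)² + (y₂-y₁)² + (z₂-z₁)²]
  = √[(-6)² + (-33)² + 15²]
  = √[36 + 1089 + 225]
  = √1350
  ≈ 36.74

36.74


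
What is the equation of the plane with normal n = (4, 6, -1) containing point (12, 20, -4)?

The plane through P with normal n = (a, b, c) satisfies n·(r - P) = 0,
i.e. ax + by + cz = a·x₀ + b·y₀ + c·z₀.
d = 4·12 + 6·20 + (-1)·(-4)
  = 48 + 120 + 4
  = 172
Equation: 4x + 6y - z = 172

4x + 6y - z = 172


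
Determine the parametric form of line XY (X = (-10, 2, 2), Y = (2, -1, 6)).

Direction vector d = Y - X = (2 + 10, -1 - 2, 6 - 2) = (12, -3, 4)
Parametric form r = X + t·d:
x = -10 + 12t, y = 2 - 3t, z = 2 + 4t

x = -10 + 12t, y = 2 - 3t, z = 2 + 4t


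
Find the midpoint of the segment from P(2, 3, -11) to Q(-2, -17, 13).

M = ((x₁+x₂)/2, (y₁+y₂)/2, (z₁+z₂)/2)
  = ((2 - 2)/2, (3 - 17)/2, (-11 + 13)/2)
  = (0/2, -14/2, 2/2)
  = (0, -7, 1)

(0, -7, 1)


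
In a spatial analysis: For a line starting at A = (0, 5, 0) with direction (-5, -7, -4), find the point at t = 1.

P(t) = A + t·d
  = (0 + (-5)·1, 5 + (-7)·1, 0 + (-4)·1)
  = (0 - 5, 5 - 7, 0 - 4)
  = (-5, -2, -4)

(-5, -2, -4)


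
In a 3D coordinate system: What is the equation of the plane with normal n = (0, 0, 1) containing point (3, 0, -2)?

The plane through P with normal n = (a, b, c) satisfies n·(r - P) = 0,
i.e. ax + by + cz = a·x₀ + b·y₀ + c·z₀.
d = 0·3 + 0·0 + 1·(-2)
  = 0 + 0 - 2
  = -2
Equation: z = -2

z = -2


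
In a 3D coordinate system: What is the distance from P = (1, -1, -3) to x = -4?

distance = |a·x₀ + b·y₀ + c·z₀ - d| / √(a² + b² + c²)
  = |1·1 + 0·(-1) + 0·(-3) - (-4)| / √(1² + 0² + 0²)
  = |1 + 0 + 0 + 4| / √(1 + 0 + 0)
  = |5| / √1
  = 5 / 1
  ≈ 5

5
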